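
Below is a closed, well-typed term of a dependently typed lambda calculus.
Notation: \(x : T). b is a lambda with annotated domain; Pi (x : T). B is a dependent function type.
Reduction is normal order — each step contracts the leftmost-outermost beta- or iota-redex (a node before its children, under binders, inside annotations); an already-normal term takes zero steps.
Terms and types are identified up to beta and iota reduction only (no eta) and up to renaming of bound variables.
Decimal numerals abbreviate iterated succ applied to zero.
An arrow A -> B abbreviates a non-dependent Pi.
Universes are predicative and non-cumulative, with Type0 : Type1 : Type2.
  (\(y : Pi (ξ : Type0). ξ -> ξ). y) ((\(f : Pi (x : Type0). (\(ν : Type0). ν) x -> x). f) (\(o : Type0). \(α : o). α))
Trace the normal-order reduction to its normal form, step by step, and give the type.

reduction (normal order):
  (\(y : Pi (ξ : Type0). ξ -> ξ). y) ((\(f : Pi (x : Type0). (\(ν : Type0). ν) x -> x). f) (\(o : Type0). \(α : o). α))
  ~> (\(y : Pi (ξ : Type0). (\(f : Type0). f) ξ -> ξ). y) (\(x : Type0). \(ν : x). ν)
  ~> \(y : Type0). \(ξ : y). ξ
type:
  Pi (y : Type0). y -> y


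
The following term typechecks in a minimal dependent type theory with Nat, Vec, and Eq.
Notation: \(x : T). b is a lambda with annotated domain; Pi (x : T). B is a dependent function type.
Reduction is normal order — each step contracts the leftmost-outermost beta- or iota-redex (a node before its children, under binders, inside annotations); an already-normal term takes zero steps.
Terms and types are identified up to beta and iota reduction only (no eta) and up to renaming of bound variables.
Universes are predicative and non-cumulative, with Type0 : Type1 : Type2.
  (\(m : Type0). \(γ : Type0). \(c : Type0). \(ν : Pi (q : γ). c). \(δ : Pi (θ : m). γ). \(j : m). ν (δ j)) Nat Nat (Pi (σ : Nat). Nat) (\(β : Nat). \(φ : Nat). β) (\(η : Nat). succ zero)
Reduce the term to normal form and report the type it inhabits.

resulting normal form:
  \(m : Nat). \(γ : Nat). succ zero
the term's type:
  Pi (m : Nat). Pi (γ : Nat). Nat


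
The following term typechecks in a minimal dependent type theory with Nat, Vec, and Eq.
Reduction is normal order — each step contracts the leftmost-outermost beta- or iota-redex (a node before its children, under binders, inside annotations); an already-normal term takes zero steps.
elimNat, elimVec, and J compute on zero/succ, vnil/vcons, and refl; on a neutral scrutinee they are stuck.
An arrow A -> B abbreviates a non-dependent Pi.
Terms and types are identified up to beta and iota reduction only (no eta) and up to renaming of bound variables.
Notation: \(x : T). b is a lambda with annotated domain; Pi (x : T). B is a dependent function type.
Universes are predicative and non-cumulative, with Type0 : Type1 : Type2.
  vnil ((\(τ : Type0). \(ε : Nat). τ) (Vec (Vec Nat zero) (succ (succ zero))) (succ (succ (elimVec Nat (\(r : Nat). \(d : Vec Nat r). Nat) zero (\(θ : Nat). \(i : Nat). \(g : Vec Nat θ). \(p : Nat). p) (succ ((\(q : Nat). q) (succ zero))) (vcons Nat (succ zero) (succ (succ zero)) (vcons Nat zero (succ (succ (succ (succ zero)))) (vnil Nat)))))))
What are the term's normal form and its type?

reduced normal form:
  vnil (Vec (Vec Nat zero) (succ (succ zero)))
inferred type:
  Vec (Vec (Vec Nat zero) (succ (succ zero))) zero
observation: normalization takes exactly 2 steps under the normal-order strategy.


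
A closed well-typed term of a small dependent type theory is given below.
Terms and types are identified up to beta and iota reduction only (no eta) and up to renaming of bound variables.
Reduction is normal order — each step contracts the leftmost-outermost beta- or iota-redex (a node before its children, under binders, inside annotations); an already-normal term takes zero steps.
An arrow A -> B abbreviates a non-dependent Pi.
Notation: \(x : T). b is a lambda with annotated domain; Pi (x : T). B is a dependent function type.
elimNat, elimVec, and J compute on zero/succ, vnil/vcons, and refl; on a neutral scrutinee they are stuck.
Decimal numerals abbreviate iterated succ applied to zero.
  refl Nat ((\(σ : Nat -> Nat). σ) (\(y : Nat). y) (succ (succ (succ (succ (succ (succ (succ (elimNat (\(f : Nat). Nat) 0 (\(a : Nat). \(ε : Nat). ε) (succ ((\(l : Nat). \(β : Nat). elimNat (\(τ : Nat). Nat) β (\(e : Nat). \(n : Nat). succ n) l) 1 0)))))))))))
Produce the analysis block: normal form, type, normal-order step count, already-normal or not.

resulting normal form:
  refl Nat 7
inferred type:
  Eq Nat 7 7
reduction steps (normal order): 15
term was already normal: no
first contracted redex: a beta-redex


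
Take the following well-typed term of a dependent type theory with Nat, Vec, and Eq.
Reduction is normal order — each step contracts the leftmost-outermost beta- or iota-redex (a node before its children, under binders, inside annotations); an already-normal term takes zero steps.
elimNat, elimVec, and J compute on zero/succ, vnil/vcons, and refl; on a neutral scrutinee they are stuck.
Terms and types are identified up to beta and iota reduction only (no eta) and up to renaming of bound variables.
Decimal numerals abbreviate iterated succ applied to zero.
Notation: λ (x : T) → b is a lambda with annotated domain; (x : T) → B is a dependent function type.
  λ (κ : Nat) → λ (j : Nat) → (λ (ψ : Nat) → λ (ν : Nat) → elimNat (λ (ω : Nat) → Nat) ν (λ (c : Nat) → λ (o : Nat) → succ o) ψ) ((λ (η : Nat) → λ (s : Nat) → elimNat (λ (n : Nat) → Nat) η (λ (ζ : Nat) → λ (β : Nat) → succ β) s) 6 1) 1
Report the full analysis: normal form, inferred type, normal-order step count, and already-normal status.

normal form:
  λ (κ : Nat) → λ (j : Nat) → 8
inferred type:
  (κ : Nat) → (j : Nat) → Nat
reduction steps (normal order): 30
started in normal form: no
first redex: a beta-redex


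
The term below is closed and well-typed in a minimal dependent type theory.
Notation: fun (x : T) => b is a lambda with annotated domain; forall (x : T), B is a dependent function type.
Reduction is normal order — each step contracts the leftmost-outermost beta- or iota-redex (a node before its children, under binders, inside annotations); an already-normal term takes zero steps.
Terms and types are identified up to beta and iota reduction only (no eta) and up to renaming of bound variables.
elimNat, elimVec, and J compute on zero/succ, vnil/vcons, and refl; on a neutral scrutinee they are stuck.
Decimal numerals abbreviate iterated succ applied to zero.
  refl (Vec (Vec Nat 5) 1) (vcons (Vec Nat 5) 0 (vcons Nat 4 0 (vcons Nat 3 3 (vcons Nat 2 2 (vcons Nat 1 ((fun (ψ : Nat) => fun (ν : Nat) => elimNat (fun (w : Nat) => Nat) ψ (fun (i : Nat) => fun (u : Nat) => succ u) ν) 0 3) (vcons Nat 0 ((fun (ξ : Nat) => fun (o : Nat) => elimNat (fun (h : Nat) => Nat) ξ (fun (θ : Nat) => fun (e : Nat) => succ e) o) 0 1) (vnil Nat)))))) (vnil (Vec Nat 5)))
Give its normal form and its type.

normal form:
  refl (Vec (Vec Nat 5) 1) (vcons (Vec Nat 5) 0 (vcons Nat 4 0 (vcons Nat 3 3 (vcons Nat 2 2 (vcons Nat 1 3 (vcons Nat 0 1 (vnil Nat)))))) (vnil (Vec Nat 5)))
type:
  Eq (Vec (Vec Nat 5) 1) (vcons (Vec Nat 5) 0 (vcons Nat 4 0 (vcons Nat 3 3 (vcons Nat 2 2 (vcons Nat 1 3 (vcons Nat 0 1 (vnil Nat)))))) (vnil (Vec Nat 5))) (vcons (Vec Nat 5) 0 (vcons Nat 4 0 (vcons Nat 3 3 (vcons Nat 2 2 (vcons Nat 1 3 (vcons Nat 0 1 (vnil Nat)))))) (vnil (Vec Nat 5)))


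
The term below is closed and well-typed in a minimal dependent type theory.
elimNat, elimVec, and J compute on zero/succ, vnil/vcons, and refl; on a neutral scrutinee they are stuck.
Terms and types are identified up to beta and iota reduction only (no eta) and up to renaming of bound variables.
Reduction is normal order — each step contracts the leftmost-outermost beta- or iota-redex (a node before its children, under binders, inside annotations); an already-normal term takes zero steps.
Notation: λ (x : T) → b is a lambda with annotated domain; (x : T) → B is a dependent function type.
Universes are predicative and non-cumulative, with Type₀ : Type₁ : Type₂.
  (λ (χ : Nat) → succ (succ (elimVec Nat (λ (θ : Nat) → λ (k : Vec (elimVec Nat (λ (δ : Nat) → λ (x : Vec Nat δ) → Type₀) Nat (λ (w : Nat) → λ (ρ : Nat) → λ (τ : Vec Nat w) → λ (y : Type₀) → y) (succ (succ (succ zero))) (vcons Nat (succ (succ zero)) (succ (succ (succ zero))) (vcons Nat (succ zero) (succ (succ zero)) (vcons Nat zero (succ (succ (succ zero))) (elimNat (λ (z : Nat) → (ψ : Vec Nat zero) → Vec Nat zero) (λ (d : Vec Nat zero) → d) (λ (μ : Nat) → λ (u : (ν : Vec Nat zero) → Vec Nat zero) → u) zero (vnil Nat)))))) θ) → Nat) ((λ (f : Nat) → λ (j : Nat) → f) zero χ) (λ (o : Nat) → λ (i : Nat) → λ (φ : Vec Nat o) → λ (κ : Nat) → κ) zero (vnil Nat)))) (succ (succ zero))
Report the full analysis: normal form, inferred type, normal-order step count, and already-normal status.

resulting normal form:
  succ (succ zero)
type:
  Nat
steps to reach normal form (normal order): 4
term was already normal: no
first contracted redex: a beta-redex


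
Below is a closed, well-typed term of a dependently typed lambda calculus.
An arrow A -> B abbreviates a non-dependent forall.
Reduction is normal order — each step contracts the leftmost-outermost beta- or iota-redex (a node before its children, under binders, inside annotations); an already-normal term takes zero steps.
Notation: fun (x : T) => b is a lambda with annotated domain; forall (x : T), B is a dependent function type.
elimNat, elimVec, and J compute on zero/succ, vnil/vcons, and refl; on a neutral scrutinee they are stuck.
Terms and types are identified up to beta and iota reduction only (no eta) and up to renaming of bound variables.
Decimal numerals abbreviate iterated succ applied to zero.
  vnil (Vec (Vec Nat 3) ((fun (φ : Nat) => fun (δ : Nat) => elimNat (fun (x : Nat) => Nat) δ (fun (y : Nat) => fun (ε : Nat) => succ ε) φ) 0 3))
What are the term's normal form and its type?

reduced normal form:
  vnil (Vec (Vec Nat 3) 3)
inferred type:
  Vec (Vec (Vec Nat 3) 3) 0
observation: normalization takes exactly 3 steps under the normal-order strategy.


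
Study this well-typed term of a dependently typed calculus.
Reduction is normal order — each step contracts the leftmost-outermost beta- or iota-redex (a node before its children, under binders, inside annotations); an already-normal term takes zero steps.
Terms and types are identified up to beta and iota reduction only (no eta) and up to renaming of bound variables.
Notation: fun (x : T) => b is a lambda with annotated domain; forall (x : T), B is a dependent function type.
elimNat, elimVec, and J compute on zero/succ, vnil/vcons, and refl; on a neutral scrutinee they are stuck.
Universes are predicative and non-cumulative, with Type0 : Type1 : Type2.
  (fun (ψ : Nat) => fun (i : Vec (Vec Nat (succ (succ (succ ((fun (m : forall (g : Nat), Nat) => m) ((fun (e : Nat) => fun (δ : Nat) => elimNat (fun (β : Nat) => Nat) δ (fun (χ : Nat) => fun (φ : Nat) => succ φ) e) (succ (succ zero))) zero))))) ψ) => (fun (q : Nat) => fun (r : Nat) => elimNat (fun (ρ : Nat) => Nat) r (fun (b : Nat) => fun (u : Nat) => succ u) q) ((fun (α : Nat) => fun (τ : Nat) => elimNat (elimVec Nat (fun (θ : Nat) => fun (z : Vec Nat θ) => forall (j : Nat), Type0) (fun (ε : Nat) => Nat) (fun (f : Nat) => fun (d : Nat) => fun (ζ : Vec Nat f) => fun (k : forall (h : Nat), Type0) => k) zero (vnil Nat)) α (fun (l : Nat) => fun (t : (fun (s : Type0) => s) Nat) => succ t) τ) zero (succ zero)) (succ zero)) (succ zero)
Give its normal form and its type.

normal form:
  fun (ψ : Vec (Vec Nat (succ (succ (succ (succ (succ zero)))))) (succ zero)) => succ (succ zero)
the term's type:
  forall (ψ : Vec (Vec Nat (succ (succ (succ (succ (succ zero)))))) (succ zero)), Nat


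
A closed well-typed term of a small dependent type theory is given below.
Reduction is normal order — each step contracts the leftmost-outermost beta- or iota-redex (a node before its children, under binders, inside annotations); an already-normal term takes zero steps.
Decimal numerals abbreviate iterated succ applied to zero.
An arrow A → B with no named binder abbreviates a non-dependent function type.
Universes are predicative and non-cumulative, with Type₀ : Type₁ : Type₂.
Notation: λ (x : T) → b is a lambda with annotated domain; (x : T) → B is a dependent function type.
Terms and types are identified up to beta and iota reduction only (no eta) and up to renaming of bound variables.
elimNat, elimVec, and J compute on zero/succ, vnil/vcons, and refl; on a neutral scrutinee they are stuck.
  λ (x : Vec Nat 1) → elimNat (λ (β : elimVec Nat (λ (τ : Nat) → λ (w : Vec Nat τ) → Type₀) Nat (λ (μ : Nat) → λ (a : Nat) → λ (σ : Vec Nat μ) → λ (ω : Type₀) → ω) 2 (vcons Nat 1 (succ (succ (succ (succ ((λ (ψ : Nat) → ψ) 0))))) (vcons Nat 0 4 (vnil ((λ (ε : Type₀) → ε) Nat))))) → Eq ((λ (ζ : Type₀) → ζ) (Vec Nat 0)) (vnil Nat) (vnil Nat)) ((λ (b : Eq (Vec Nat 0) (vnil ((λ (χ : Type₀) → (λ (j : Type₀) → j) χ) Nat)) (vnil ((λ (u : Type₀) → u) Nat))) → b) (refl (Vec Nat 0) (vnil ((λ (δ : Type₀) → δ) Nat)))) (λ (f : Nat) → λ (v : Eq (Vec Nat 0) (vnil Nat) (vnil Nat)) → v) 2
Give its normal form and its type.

normal form:
  λ (x : Vec Nat 1) → refl (Vec Nat 0) (vnil Nat)
inferred type:
  Vec Nat 1 → Eq (Vec Nat 0) (vnil Nat) (vnil Nat)


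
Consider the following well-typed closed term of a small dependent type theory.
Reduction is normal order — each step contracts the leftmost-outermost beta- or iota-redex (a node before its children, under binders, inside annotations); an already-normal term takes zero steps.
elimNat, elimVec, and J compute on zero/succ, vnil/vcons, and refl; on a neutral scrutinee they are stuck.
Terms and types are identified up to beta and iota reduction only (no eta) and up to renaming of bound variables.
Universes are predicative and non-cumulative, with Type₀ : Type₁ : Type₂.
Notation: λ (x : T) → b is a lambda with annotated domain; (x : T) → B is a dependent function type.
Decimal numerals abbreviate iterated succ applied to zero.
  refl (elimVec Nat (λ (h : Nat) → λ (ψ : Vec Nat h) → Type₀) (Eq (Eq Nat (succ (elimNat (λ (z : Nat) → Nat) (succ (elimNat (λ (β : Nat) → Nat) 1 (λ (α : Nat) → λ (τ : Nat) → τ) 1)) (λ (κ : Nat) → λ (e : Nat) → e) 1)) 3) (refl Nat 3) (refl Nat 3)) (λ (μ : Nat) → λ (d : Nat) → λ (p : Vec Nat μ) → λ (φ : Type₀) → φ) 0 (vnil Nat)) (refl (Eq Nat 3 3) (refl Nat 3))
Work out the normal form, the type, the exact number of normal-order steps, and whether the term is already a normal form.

reduced normal form:
  refl (Eq (Eq Nat 3 3) (refl Nat 3) (refl Nat 3)) (refl (Eq Nat 3 3) (refl Nat 3))
inferred type:
  Eq (Eq (Eq Nat 3 3) (refl Nat 3) (refl Nat 3)) (refl (Eq Nat 3 3) (refl Nat 3)) (refl (Eq Nat 3 3) (refl Nat 3))
steps to reach normal form (normal order): 9
term was already normal: no
first contracted redex: an elimVec iota-redex


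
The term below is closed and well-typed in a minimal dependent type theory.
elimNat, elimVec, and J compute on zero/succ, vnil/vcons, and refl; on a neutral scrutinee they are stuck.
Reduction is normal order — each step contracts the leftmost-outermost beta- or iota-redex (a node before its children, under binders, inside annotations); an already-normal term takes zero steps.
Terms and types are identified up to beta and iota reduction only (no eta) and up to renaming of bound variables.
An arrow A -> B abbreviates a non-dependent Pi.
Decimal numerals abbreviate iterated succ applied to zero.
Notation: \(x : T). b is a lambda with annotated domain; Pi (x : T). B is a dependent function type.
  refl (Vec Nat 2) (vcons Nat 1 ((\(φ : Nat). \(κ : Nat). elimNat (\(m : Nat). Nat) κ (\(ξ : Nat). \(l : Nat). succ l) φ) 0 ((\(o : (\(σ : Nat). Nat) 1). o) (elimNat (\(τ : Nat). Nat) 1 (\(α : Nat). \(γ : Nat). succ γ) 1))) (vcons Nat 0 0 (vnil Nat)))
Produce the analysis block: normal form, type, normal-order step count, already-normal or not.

normal form:
  refl (Vec Nat 2) (vcons Nat 1 2 (vcons Nat 0 0 (vnil Nat)))
inferred type:
  Eq (Vec Nat 2) (vcons Nat 1 2 (vcons Nat 0 0 (vnil Nat))) (vcons Nat 1 2 (vcons Nat 0 0 (vnil Nat)))
normal-order step count: 8
started in normal form: no
first contracted redex: a beta-redex


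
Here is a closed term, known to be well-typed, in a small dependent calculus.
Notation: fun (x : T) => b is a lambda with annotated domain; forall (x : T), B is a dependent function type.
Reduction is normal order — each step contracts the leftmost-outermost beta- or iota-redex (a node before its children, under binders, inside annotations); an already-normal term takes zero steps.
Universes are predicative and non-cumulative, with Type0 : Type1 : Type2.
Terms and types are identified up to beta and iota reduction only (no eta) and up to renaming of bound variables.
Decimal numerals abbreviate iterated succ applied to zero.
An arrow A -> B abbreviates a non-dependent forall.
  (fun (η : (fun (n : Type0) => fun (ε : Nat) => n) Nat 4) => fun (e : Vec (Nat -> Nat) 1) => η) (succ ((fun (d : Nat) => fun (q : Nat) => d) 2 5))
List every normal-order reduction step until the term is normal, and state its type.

normal-order reduction:
  (fun (η : (fun (n : Type0) => fun (ε : Nat) => n) Nat 4) => fun (e : Vec (Nat -> Nat) 1) => η) (succ ((fun (d : Nat) => fun (q : Nat) => d) 2 5))
  ~> fun (η : Vec (Nat -> Nat) 1) => succ ((fun (n : Nat) => fun (ε : Nat) => n) 2 5)
  ~> fun (η : Vec (Nat -> Nat) 1) => succ ((fun (n : Nat) => 2) 5)
  ~> fun (η : Vec (Nat -> Nat) 1) => 3
the term's type:
  Vec (Nat -> Nat) 1 -> Nat


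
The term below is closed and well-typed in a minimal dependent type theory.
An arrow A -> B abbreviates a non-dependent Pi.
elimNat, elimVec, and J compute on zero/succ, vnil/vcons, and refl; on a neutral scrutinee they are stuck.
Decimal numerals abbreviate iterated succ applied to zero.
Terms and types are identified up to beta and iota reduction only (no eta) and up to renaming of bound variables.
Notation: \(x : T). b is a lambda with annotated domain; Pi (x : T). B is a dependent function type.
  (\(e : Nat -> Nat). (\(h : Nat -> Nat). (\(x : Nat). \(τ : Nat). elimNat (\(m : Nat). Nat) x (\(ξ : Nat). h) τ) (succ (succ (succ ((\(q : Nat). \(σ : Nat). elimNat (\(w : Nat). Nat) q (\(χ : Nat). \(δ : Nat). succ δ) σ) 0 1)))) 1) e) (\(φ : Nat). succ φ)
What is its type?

the term's type:
  Nat


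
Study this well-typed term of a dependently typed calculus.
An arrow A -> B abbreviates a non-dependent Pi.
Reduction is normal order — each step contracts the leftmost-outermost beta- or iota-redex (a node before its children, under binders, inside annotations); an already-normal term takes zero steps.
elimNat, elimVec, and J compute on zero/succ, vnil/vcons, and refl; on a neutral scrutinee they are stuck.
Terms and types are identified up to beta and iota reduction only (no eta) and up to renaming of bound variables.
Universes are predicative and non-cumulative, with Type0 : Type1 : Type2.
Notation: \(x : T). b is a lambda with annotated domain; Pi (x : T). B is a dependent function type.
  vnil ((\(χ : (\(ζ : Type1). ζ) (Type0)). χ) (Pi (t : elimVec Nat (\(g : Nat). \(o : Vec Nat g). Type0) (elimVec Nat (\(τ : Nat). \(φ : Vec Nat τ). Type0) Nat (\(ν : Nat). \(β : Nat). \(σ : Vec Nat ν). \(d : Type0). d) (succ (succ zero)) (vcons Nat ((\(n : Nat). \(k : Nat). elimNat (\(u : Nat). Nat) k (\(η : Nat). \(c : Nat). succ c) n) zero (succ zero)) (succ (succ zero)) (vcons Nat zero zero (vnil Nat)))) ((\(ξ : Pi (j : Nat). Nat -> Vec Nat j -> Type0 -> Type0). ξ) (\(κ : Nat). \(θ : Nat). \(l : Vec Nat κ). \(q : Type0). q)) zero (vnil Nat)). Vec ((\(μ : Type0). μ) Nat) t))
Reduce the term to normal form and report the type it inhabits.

normal form:
  vnil (Pi (χ : Nat). Vec Nat χ)
inferred type:
  Vec (Pi (χ : Nat). Vec Nat χ) zero
observation: the first redex contracted is a beta-redex; the normal form is reached in 14 normal-order steps.


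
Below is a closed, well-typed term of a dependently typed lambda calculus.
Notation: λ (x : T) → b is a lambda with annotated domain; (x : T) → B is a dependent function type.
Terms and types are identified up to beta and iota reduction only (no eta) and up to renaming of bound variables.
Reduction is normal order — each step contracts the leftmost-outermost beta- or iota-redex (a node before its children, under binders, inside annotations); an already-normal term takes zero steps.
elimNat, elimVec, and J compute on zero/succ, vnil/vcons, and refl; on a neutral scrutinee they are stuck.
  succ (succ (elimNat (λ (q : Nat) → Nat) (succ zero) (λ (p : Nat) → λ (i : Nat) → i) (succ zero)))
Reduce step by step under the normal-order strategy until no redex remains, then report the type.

normal-order reduction sequence:
  succ (succ (elimNat (λ (q : Nat) → Nat) (succ zero) (λ (p : Nat) → λ (i : Nat) → i) (succ zero)))
  ~> succ (succ ((λ (q : Nat) → λ (p : Nat) → p) zero (elimNat (λ (i : Nat) → Nat) (succ zero) (λ (y : Nat) → λ (η : Nat) → η) zero)))
  ~> succ (succ ((λ (q : Nat) → q) (elimNat (λ (p : Nat) → Nat) (succ zero) (λ (i : Nat) → λ (y : Nat) → y) zero)))
  ~> succ (succ (elimNat (λ (q : Nat) → Nat) (succ zero) (λ (p : Nat) → λ (i : Nat) → i) zero))
  ~> succ (succ (succ zero))
the term's type:
  Nat


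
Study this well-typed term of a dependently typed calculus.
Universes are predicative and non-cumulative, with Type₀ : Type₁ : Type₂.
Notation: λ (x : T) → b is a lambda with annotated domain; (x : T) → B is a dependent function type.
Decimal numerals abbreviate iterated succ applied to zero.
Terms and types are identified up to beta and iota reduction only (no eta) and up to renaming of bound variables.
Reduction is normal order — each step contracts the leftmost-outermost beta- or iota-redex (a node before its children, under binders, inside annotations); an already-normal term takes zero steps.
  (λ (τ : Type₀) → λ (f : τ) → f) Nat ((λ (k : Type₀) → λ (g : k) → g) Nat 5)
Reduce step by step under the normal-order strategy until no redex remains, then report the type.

reduction (normal order):
  (λ (τ : Type₀) → λ (f : τ) → f) Nat ((λ (k : Type₀) → λ (g : k) → g) Nat 5)
  ~> (λ (τ : Nat) → τ) ((λ (f : Type₀) → λ (k : f) → k) Nat 5)
  ~> (λ (τ : Type₀) → λ (f : τ) → f) Nat 5
  ~> (λ (τ : Nat) → τ) 5
  ~> 5
inferred type:
  Nat


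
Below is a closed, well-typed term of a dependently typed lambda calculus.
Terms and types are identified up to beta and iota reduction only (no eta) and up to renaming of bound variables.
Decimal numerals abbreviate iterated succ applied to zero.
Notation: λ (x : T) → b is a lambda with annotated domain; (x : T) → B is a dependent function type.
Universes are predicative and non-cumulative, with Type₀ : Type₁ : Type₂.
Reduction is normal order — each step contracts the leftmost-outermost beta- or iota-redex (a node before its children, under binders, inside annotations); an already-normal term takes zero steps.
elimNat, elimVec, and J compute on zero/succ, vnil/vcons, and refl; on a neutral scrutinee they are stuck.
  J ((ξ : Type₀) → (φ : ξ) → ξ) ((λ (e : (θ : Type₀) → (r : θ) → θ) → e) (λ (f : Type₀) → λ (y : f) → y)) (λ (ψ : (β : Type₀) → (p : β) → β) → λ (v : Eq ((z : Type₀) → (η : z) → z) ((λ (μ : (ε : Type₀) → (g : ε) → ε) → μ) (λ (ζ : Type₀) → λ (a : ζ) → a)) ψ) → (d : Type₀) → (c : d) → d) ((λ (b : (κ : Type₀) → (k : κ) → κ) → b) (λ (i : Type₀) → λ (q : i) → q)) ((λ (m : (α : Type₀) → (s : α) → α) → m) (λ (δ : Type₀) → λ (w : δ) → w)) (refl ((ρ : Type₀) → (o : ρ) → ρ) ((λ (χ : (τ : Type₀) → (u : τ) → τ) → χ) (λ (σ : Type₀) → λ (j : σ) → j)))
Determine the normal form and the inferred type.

reduced normal form:
  λ (ξ : Type₀) → λ (φ : ξ) → φ
inferred type:
  (ξ : Type₀) → (φ : ξ) → ξ
observation: the term reaches its normal form after 2 normal-order steps.


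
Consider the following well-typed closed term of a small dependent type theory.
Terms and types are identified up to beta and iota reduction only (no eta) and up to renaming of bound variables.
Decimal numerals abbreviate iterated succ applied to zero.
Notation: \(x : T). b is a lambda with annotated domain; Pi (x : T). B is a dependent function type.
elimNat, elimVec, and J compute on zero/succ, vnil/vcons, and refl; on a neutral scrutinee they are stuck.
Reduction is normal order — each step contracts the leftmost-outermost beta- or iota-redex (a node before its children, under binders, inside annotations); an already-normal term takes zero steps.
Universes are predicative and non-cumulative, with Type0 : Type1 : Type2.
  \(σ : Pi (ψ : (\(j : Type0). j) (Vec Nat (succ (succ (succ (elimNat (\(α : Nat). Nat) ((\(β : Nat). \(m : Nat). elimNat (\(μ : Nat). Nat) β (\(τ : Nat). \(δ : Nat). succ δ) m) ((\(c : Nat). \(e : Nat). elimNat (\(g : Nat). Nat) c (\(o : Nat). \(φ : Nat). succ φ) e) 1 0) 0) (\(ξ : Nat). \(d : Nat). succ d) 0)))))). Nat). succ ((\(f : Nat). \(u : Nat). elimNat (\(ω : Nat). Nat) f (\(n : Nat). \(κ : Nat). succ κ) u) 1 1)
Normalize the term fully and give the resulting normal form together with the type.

reduced normal form:
  \(σ : Pi (ψ : Vec Nat 4). Nat). 3
type:
  Pi (σ : Pi (ψ : Vec Nat 4). Nat). Nat
observation: normalization takes exactly 14 steps under the normal-order strategy.


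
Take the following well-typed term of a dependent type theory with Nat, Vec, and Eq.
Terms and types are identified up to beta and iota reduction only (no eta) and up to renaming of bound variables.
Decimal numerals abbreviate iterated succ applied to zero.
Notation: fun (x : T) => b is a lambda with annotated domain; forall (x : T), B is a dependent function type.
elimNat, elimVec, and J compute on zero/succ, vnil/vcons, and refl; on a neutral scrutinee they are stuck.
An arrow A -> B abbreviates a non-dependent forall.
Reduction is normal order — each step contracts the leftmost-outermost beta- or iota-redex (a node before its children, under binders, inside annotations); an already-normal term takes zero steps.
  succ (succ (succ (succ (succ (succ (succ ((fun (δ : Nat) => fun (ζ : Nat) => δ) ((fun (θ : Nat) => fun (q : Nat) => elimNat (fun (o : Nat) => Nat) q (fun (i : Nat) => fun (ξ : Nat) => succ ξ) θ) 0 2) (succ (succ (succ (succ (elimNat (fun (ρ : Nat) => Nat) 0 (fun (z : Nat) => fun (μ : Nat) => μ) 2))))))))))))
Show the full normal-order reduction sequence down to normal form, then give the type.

normal-order reduction:
  succ (succ (succ (succ (succ (succ (succ ((fun (δ : Nat) => fun (ζ : Nat) => δ) ((fun (θ : Nat) => fun (q : Nat) => elimNat (fun (o : Nat) => Nat) q (fun (i : Nat) => fun (ξ : Nat) => succ ξ) θ) 0 2) (succ (succ (succ (succ (elimNat (fun (ρ : Nat) => Nat) 0 (fun (z : Nat) => fun (μ : Nat) => μ) 2))))))))))))
  ~> succ (succ (succ (succ (succ (succ (succ ((fun (δ : Nat) => (fun (ζ : Nat) => fun (θ : Nat) => elimNat (fun (q : Nat) => Nat) θ (fun (o : Nat) => fun (i : Nat) => succ i) ζ) 0 2) (succ (succ (succ (succ (elimNat (fun (ξ : Nat) => Nat) 0 (fun (ρ : Nat) => fun (z : Nat) => z) 2))))))))))))
  ~> succ (succ (succ (succ (succ (succ (succ ((fun (δ : Nat) => fun (ζ : Nat) => elimNat (fun (θ : Nat) => Nat) ζ (fun (q : Nat) => fun (o : Nat) => succ o) δ) 0 2)))))))
  ~> succ (succ (succ (succ (succ (succ (succ ((fun (δ : Nat) => elimNat (fun (ζ : Nat) => Nat) δ (fun (θ : Nat) => fun (q : Nat) => succ q) 0) 2)))))))
  ~> succ (succ (succ (succ (succ (succ (succ (elimNat (fun (δ : Nat) => Nat) 2 (fun (ζ : Nat) => fun (θ : Nat) => succ θ) 0)))))))
  ~> 9
type:
  Nat


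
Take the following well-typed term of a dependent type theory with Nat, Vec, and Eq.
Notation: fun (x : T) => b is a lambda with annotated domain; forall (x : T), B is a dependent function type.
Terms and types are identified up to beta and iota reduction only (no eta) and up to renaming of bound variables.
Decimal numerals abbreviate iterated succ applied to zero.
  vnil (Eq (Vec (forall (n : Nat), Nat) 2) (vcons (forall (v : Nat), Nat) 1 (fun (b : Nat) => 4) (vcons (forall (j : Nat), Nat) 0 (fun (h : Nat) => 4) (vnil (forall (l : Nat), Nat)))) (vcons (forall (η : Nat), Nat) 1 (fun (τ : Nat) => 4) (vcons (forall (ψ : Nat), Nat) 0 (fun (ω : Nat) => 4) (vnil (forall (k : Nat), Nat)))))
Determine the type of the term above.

inferred type:
  Vec (Eq (Vec (forall (n : Nat), Nat) 2) (vcons (forall (v : Nat), Nat) 1 (fun (b : Nat) => 4) (vcons (forall (j : Nat), Nat) 0 (fun (h : Nat) => 4) (vnil (forall (l : Nat), Nat)))) (vcons (forall (η : Nat), Nat) 1 (fun (τ : Nat) => 4) (vcons (forall (ψ : Nat), Nat) 0 (fun (ω : Nat) => 4) (vnil (forall (k : Nat), Nat))))) 0


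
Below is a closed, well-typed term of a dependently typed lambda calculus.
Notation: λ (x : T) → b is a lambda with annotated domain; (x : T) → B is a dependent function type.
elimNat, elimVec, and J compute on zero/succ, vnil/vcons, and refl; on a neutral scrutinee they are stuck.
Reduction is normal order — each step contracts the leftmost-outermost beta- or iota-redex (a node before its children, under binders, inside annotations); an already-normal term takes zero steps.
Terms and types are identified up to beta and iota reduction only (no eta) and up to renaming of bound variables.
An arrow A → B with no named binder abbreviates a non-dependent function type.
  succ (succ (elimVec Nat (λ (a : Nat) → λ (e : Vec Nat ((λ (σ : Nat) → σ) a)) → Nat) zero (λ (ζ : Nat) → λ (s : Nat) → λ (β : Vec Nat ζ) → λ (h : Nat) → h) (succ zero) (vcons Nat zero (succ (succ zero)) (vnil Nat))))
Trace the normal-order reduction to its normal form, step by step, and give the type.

normal-order reduction:
  succ (succ (elimVec Nat (λ (a : Nat) → λ (e : Vec Nat ((λ (σ : Nat) → σ) a)) → Nat) zero (λ (ζ : Nat) → λ (s : Nat) → λ (β : Vec Nat ζ) → λ (h : Nat) → h) (succ zero) (vcons Nat zero (succ (succ zero)) (vnil Nat))))
  ~> succ (succ ((λ (a : Nat) → λ (e : Nat) → λ (σ : Vec Nat a) → λ (ζ : Nat) → ζ) zero (succ (succ zero)) (vnil Nat) (elimVec Nat (λ (s : Nat) → λ (β : Vec Nat ((λ (h : Nat) → h) s)) → Nat) zero (λ (χ : Nat) → λ (t : Nat) → λ (y : Vec Nat χ) → λ (φ : Nat) → φ) zero (vnil Nat))))
  ~> succ (succ ((λ (a : Nat) → λ (e : Vec Nat zero) → λ (σ : Nat) → σ) (succ (succ zero)) (vnil Nat) (elimVec Nat (λ (ζ : Nat) → λ (s : Vec Nat ((λ (β : Nat) → β) ζ)) → Nat) zero (λ (h : Nat) → λ (χ : Nat) → λ (t : Vec Nat h) → λ (y : Nat) → y) zero (vnil Nat))))
  ~> succ (succ ((λ (a : Vec Nat zero) → λ (e : Nat) → e) (vnil Nat) (elimVec Nat (λ (σ : Nat) → λ (ζ : Vec Nat ((λ (s : Nat) → s) σ)) → Nat) zero (λ (β : Nat) → λ (h : Nat) → λ (χ : Vec Nat β) → λ (t : Nat) → t) zero (vnil Nat))))
  ~> succ (succ ((λ (a : Nat) → a) (elimVec Nat (λ (e : Nat) → λ (σ : Vec Nat ((λ (ζ : Nat) → ζ) e)) → Nat) zero (λ (s : Nat) → λ (β : Nat) → λ (h : Vec Nat s) → λ (χ : Nat) → χ) zero (vnil Nat))))
  ~> succ (succ (elimVec Nat (λ (a : Nat) → λ (e : Vec Nat ((λ (σ : Nat) → σ) a)) → Nat) zero (λ (ζ : Nat) → λ (s : Nat) → λ (β : Vec Nat ζ) → λ (h : Nat) → h) zero (vnil Nat)))
  ~> succ (succ zero)
type:
  Nat


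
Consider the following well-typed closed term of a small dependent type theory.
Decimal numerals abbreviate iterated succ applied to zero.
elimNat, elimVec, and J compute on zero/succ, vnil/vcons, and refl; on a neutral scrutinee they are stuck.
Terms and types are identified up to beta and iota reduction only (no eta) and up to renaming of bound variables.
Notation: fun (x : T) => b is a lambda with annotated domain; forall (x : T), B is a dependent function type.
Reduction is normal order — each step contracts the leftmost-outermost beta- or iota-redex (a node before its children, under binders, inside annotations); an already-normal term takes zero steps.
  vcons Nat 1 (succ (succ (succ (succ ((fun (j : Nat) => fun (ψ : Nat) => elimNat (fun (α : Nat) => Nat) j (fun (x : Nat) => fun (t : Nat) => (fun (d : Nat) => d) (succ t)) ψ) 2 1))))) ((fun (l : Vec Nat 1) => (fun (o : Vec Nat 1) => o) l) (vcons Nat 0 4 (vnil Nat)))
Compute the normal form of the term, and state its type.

normal form:
  vcons Nat 1 7 (vcons Nat 0 4 (vnil Nat))
the term's type:
  Vec Nat 2


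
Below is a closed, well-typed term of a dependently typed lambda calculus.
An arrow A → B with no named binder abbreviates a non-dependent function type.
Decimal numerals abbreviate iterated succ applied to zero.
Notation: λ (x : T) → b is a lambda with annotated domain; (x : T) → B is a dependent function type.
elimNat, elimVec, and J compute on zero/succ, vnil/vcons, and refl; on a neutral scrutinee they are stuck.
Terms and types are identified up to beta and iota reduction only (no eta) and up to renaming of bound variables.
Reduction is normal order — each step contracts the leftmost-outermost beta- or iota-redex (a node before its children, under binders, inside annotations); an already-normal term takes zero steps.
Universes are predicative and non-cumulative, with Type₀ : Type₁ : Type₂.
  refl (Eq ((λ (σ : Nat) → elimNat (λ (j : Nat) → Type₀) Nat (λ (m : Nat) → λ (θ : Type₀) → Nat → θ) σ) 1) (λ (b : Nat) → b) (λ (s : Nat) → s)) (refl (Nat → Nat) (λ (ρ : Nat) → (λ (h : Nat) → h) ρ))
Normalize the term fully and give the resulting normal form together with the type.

resulting normal form:
  refl (Eq (Nat → Nat) (λ (σ : Nat) → σ) (λ (j : Nat) → j)) (refl (Nat → Nat) (λ (m : Nat) → m))
the term's type:
  Eq (Eq (Nat → Nat) (λ (σ : Nat) → σ) (λ (j : Nat) → j)) (refl (Nat → Nat) (λ (m : Nat) → m)) (refl (Nat → Nat) (λ (θ : Nat) → θ))
observation: normalization takes exactly 6 steps under the normal-order strategy.


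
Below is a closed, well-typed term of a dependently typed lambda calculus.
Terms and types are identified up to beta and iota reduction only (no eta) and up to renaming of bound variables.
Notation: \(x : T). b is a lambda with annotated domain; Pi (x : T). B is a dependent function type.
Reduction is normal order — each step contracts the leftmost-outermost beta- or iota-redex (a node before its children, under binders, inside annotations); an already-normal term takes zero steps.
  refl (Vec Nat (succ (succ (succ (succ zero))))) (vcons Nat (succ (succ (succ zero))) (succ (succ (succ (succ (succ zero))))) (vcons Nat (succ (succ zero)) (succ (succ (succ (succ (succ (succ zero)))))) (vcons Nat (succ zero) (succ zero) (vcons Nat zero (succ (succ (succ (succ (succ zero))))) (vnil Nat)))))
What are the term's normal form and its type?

normal form:
  refl (Vec Nat (succ (succ (succ (succ zero))))) (vcons Nat (succ (succ (succ zero))) (succ (succ (succ (succ (succ zero))))) (vcons Nat (succ (succ zero)) (succ (succ (succ (succ (succ (succ zero)))))) (vcons Nat (succ zero) (succ zero) (vcons Nat zero (succ (succ (succ (succ (succ zero))))) (vnil Nat)))))
inferred type:
  Eq (Vec Nat (succ (succ (succ (succ zero))))) (vcons Nat (succ (succ (succ zero))) (succ (succ (succ (succ (succ zero))))) (vcons Nat (succ (succ zero)) (succ (succ (succ (succ (succ (succ zero)))))) (vcons Nat (succ zero) (succ zero) (vcons Nat zero (succ (succ (succ (succ (succ zero))))) (vnil Nat))))) (vcons Nat (succ (succ (succ zero))) (succ (succ (succ (succ (succ zero))))) (vcons Nat (succ (succ zero)) (succ (succ (succ (succ (succ (succ zero)))))) (vcons Nat (succ zero) (succ zero) (vcons Nat zero (succ (succ (succ (succ (succ zero))))) (vnil Nat)))))
observation: no redex remains anywhere in the term; it is its own normal form.


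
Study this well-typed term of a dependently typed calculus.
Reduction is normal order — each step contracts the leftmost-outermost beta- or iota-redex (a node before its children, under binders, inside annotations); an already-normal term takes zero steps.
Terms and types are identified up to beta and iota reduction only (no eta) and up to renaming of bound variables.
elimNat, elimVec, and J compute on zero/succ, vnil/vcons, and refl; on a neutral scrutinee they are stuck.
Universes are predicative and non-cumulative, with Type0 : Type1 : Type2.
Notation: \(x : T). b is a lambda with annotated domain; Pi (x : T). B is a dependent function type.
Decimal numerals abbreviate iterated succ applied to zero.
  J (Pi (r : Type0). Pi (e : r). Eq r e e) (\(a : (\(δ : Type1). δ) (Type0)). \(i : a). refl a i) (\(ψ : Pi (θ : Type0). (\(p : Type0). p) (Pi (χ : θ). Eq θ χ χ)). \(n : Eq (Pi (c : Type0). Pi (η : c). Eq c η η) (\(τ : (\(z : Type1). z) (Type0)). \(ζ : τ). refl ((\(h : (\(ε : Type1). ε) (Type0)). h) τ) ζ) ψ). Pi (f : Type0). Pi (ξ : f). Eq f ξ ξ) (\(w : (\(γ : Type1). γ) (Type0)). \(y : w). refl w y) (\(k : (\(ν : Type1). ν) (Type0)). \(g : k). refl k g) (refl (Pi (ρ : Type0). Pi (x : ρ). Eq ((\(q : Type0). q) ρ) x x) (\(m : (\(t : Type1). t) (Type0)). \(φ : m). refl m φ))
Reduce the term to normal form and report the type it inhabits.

resulting normal form:
  \(r : Type0). \(e : r). refl r e
the term's type:
  Pi (r : Type0). Pi (e : r). Eq r e e
observation: normalization takes exactly 2 steps under the normal-order strategy.


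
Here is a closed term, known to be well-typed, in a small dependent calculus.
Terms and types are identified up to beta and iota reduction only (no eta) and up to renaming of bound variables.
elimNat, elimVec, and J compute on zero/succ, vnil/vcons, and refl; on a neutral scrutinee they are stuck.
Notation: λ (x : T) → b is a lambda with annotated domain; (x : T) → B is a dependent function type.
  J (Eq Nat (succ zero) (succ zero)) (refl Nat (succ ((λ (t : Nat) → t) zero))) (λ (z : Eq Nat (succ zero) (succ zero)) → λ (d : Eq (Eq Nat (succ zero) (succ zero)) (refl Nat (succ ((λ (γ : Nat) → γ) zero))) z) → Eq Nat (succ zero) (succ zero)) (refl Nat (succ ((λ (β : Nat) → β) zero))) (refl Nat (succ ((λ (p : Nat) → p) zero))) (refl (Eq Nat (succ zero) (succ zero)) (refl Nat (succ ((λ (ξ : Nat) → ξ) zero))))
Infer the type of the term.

type:
  Eq Nat (succ zero) (succ zero)


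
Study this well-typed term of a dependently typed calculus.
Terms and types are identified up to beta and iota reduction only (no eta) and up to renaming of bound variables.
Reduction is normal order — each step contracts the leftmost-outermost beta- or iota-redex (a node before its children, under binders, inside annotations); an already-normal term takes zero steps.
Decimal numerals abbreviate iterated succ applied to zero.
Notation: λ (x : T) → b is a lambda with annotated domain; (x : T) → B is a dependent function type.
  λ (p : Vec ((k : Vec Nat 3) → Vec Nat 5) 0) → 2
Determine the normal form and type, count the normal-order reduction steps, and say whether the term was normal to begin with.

resulting normal form:
  λ (p : Vec ((k : Vec Nat 3) → Vec Nat 5) 0) → 2
inferred type:
  (p : Vec ((k : Vec Nat 3) → Vec Nat 5) 0) → Nat
steps to reach normal form (normal order): 0
started in normal form: yes


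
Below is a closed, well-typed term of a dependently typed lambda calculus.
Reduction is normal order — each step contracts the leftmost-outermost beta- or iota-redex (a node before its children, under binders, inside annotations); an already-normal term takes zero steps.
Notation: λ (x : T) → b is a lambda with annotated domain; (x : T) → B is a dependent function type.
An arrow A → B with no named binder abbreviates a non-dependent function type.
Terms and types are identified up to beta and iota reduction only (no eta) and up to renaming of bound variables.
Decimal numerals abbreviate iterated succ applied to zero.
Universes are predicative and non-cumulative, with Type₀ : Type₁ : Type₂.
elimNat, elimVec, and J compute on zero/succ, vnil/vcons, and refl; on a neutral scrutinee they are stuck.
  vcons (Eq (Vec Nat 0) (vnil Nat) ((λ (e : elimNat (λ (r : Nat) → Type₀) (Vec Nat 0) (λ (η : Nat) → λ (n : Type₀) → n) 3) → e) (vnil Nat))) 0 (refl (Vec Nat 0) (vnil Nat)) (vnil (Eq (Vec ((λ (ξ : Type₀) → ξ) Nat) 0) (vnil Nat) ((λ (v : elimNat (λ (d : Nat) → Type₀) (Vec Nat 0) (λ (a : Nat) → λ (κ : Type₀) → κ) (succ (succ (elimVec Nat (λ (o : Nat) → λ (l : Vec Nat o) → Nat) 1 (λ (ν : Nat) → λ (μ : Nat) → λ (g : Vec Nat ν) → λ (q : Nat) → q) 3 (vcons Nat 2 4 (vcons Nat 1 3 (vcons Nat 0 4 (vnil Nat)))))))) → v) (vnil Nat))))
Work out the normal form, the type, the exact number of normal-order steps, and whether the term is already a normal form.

resulting normal form:
  vcons (Eq (Vec Nat 0) (vnil Nat) (vnil Nat)) 0 (refl (Vec Nat 0) (vnil Nat)) (vnil (Eq (Vec Nat 0) (vnil Nat) (vnil Nat)))
the term's type:
  Vec (Eq (Vec Nat 0) (vnil Nat) (vnil Nat)) 1
reduction steps (normal order): 3
term was already normal: no
first contracted redex: a beta-redex
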